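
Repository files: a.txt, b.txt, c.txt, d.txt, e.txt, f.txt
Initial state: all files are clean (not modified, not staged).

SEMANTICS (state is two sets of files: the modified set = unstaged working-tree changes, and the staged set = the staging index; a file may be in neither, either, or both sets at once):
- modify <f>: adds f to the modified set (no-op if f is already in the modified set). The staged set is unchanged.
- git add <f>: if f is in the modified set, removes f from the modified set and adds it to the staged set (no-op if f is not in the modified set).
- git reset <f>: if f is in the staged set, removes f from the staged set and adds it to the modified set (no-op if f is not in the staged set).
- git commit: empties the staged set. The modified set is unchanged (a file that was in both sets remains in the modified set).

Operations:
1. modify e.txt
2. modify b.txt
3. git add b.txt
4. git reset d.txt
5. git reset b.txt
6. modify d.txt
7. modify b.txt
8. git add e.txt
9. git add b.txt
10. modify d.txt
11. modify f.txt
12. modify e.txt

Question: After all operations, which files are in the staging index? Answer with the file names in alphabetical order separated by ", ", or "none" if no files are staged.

Answer: b.txt, e.txt

Derivation:
After op 1 (modify e.txt): modified={e.txt} staged={none}
After op 2 (modify b.txt): modified={b.txt, e.txt} staged={none}
After op 3 (git add b.txt): modified={e.txt} staged={b.txt}
After op 4 (git reset d.txt): modified={e.txt} staged={b.txt}
After op 5 (git reset b.txt): modified={b.txt, e.txt} staged={none}
After op 6 (modify d.txt): modified={b.txt, d.txt, e.txt} staged={none}
After op 7 (modify b.txt): modified={b.txt, d.txt, e.txt} staged={none}
After op 8 (git add e.txt): modified={b.txt, d.txt} staged={e.txt}
After op 9 (git add b.txt): modified={d.txt} staged={b.txt, e.txt}
After op 10 (modify d.txt): modified={d.txt} staged={b.txt, e.txt}
After op 11 (modify f.txt): modified={d.txt, f.txt} staged={b.txt, e.txt}
After op 12 (modify e.txt): modified={d.txt, e.txt, f.txt} staged={b.txt, e.txt}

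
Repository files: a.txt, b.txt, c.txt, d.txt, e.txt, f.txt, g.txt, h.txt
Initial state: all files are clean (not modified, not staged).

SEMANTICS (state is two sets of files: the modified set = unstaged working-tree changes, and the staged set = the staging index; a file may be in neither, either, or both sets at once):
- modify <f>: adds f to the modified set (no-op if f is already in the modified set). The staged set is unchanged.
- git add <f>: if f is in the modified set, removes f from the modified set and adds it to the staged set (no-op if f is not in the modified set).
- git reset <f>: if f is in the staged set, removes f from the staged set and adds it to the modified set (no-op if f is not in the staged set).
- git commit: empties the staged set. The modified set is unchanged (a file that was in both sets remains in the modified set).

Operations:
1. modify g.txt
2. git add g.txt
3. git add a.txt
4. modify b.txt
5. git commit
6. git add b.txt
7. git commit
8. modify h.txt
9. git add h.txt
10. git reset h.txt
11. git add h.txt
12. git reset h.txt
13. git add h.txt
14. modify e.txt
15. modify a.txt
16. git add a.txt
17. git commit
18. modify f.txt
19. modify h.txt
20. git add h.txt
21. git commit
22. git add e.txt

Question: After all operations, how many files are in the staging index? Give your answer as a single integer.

Answer: 1

Derivation:
After op 1 (modify g.txt): modified={g.txt} staged={none}
After op 2 (git add g.txt): modified={none} staged={g.txt}
After op 3 (git add a.txt): modified={none} staged={g.txt}
After op 4 (modify b.txt): modified={b.txt} staged={g.txt}
After op 5 (git commit): modified={b.txt} staged={none}
After op 6 (git add b.txt): modified={none} staged={b.txt}
After op 7 (git commit): modified={none} staged={none}
After op 8 (modify h.txt): modified={h.txt} staged={none}
After op 9 (git add h.txt): modified={none} staged={h.txt}
After op 10 (git reset h.txt): modified={h.txt} staged={none}
After op 11 (git add h.txt): modified={none} staged={h.txt}
After op 12 (git reset h.txt): modified={h.txt} staged={none}
After op 13 (git add h.txt): modified={none} staged={h.txt}
After op 14 (modify e.txt): modified={e.txt} staged={h.txt}
After op 15 (modify a.txt): modified={a.txt, e.txt} staged={h.txt}
After op 16 (git add a.txt): modified={e.txt} staged={a.txt, h.txt}
After op 17 (git commit): modified={e.txt} staged={none}
After op 18 (modify f.txt): modified={e.txt, f.txt} staged={none}
After op 19 (modify h.txt): modified={e.txt, f.txt, h.txt} staged={none}
After op 20 (git add h.txt): modified={e.txt, f.txt} staged={h.txt}
After op 21 (git commit): modified={e.txt, f.txt} staged={none}
After op 22 (git add e.txt): modified={f.txt} staged={e.txt}
Final staged set: {e.txt} -> count=1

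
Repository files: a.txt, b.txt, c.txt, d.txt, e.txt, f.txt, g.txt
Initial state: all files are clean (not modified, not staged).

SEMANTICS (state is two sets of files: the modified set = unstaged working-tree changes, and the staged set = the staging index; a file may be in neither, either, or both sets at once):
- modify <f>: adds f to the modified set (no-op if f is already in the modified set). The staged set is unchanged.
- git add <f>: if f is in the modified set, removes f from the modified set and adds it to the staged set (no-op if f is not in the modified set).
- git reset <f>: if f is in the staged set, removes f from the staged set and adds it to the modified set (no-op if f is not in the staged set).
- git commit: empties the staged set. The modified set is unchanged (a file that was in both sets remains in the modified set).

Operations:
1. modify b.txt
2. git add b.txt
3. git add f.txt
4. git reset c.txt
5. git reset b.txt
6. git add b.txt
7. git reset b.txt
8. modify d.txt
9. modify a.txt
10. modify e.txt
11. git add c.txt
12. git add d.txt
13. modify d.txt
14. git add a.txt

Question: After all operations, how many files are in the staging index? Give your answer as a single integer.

After op 1 (modify b.txt): modified={b.txt} staged={none}
After op 2 (git add b.txt): modified={none} staged={b.txt}
After op 3 (git add f.txt): modified={none} staged={b.txt}
After op 4 (git reset c.txt): modified={none} staged={b.txt}
After op 5 (git reset b.txt): modified={b.txt} staged={none}
After op 6 (git add b.txt): modified={none} staged={b.txt}
After op 7 (git reset b.txt): modified={b.txt} staged={none}
After op 8 (modify d.txt): modified={b.txt, d.txt} staged={none}
After op 9 (modify a.txt): modified={a.txt, b.txt, d.txt} staged={none}
After op 10 (modify e.txt): modified={a.txt, b.txt, d.txt, e.txt} staged={none}
After op 11 (git add c.txt): modified={a.txt, b.txt, d.txt, e.txt} staged={none}
After op 12 (git add d.txt): modified={a.txt, b.txt, e.txt} staged={d.txt}
After op 13 (modify d.txt): modified={a.txt, b.txt, d.txt, e.txt} staged={d.txt}
After op 14 (git add a.txt): modified={b.txt, d.txt, e.txt} staged={a.txt, d.txt}
Final staged set: {a.txt, d.txt} -> count=2

Answer: 2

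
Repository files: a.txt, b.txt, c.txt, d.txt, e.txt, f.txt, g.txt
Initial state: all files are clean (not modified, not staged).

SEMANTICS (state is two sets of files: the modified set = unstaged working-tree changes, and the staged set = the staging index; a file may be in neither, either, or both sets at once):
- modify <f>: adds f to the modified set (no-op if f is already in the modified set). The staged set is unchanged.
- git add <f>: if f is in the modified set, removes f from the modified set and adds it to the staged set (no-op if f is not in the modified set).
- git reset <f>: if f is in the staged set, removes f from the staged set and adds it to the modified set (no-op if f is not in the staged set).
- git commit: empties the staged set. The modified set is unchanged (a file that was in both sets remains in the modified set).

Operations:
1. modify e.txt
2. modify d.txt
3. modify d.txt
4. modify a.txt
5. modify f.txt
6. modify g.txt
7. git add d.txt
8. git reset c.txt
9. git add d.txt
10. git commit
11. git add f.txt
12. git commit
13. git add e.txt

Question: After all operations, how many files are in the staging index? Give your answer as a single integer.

After op 1 (modify e.txt): modified={e.txt} staged={none}
After op 2 (modify d.txt): modified={d.txt, e.txt} staged={none}
After op 3 (modify d.txt): modified={d.txt, e.txt} staged={none}
After op 4 (modify a.txt): modified={a.txt, d.txt, e.txt} staged={none}
After op 5 (modify f.txt): modified={a.txt, d.txt, e.txt, f.txt} staged={none}
After op 6 (modify g.txt): modified={a.txt, d.txt, e.txt, f.txt, g.txt} staged={none}
After op 7 (git add d.txt): modified={a.txt, e.txt, f.txt, g.txt} staged={d.txt}
After op 8 (git reset c.txt): modified={a.txt, e.txt, f.txt, g.txt} staged={d.txt}
After op 9 (git add d.txt): modified={a.txt, e.txt, f.txt, g.txt} staged={d.txt}
After op 10 (git commit): modified={a.txt, e.txt, f.txt, g.txt} staged={none}
After op 11 (git add f.txt): modified={a.txt, e.txt, g.txt} staged={f.txt}
After op 12 (git commit): modified={a.txt, e.txt, g.txt} staged={none}
After op 13 (git add e.txt): modified={a.txt, g.txt} staged={e.txt}
Final staged set: {e.txt} -> count=1

Answer: 1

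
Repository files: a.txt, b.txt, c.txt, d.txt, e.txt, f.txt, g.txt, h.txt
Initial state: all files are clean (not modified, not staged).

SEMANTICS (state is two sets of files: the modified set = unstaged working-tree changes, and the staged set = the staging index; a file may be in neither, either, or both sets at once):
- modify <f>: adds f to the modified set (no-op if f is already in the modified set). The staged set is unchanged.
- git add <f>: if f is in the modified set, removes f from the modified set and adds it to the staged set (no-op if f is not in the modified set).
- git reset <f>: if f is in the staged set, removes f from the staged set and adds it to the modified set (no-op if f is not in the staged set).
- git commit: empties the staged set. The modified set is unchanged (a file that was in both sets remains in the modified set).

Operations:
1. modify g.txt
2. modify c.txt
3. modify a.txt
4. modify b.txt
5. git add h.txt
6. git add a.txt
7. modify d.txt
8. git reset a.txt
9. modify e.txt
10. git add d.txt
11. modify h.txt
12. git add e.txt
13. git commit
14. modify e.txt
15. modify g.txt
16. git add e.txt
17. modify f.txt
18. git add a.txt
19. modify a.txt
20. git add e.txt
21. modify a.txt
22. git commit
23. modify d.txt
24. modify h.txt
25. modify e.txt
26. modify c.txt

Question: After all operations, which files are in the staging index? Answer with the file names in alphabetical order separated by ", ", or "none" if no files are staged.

After op 1 (modify g.txt): modified={g.txt} staged={none}
After op 2 (modify c.txt): modified={c.txt, g.txt} staged={none}
After op 3 (modify a.txt): modified={a.txt, c.txt, g.txt} staged={none}
After op 4 (modify b.txt): modified={a.txt, b.txt, c.txt, g.txt} staged={none}
After op 5 (git add h.txt): modified={a.txt, b.txt, c.txt, g.txt} staged={none}
After op 6 (git add a.txt): modified={b.txt, c.txt, g.txt} staged={a.txt}
After op 7 (modify d.txt): modified={b.txt, c.txt, d.txt, g.txt} staged={a.txt}
After op 8 (git reset a.txt): modified={a.txt, b.txt, c.txt, d.txt, g.txt} staged={none}
After op 9 (modify e.txt): modified={a.txt, b.txt, c.txt, d.txt, e.txt, g.txt} staged={none}
After op 10 (git add d.txt): modified={a.txt, b.txt, c.txt, e.txt, g.txt} staged={d.txt}
After op 11 (modify h.txt): modified={a.txt, b.txt, c.txt, e.txt, g.txt, h.txt} staged={d.txt}
After op 12 (git add e.txt): modified={a.txt, b.txt, c.txt, g.txt, h.txt} staged={d.txt, e.txt}
After op 13 (git commit): modified={a.txt, b.txt, c.txt, g.txt, h.txt} staged={none}
After op 14 (modify e.txt): modified={a.txt, b.txt, c.txt, e.txt, g.txt, h.txt} staged={none}
After op 15 (modify g.txt): modified={a.txt, b.txt, c.txt, e.txt, g.txt, h.txt} staged={none}
After op 16 (git add e.txt): modified={a.txt, b.txt, c.txt, g.txt, h.txt} staged={e.txt}
After op 17 (modify f.txt): modified={a.txt, b.txt, c.txt, f.txt, g.txt, h.txt} staged={e.txt}
After op 18 (git add a.txt): modified={b.txt, c.txt, f.txt, g.txt, h.txt} staged={a.txt, e.txt}
After op 19 (modify a.txt): modified={a.txt, b.txt, c.txt, f.txt, g.txt, h.txt} staged={a.txt, e.txt}
After op 20 (git add e.txt): modified={a.txt, b.txt, c.txt, f.txt, g.txt, h.txt} staged={a.txt, e.txt}
After op 21 (modify a.txt): modified={a.txt, b.txt, c.txt, f.txt, g.txt, h.txt} staged={a.txt, e.txt}
After op 22 (git commit): modified={a.txt, b.txt, c.txt, f.txt, g.txt, h.txt} staged={none}
After op 23 (modify d.txt): modified={a.txt, b.txt, c.txt, d.txt, f.txt, g.txt, h.txt} staged={none}
After op 24 (modify h.txt): modified={a.txt, b.txt, c.txt, d.txt, f.txt, g.txt, h.txt} staged={none}
After op 25 (modify e.txt): modified={a.txt, b.txt, c.txt, d.txt, e.txt, f.txt, g.txt, h.txt} staged={none}
After op 26 (modify c.txt): modified={a.txt, b.txt, c.txt, d.txt, e.txt, f.txt, g.txt, h.txt} staged={none}

Answer: none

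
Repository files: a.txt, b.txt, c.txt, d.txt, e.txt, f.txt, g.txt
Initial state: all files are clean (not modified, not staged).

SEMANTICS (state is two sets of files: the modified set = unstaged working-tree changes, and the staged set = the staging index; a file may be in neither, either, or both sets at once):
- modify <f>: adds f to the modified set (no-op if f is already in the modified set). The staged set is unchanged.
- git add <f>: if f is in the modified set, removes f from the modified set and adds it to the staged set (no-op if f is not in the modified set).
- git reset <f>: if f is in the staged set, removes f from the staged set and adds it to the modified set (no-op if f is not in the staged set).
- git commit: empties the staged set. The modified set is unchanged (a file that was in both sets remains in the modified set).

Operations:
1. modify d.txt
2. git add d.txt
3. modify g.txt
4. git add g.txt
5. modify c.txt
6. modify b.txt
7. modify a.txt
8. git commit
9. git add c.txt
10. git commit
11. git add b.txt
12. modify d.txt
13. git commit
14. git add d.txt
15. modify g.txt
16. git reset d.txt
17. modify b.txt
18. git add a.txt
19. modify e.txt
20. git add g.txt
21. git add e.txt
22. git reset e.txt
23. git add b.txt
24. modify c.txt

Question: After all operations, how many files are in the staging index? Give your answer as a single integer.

After op 1 (modify d.txt): modified={d.txt} staged={none}
After op 2 (git add d.txt): modified={none} staged={d.txt}
After op 3 (modify g.txt): modified={g.txt} staged={d.txt}
After op 4 (git add g.txt): modified={none} staged={d.txt, g.txt}
After op 5 (modify c.txt): modified={c.txt} staged={d.txt, g.txt}
After op 6 (modify b.txt): modified={b.txt, c.txt} staged={d.txt, g.txt}
After op 7 (modify a.txt): modified={a.txt, b.txt, c.txt} staged={d.txt, g.txt}
After op 8 (git commit): modified={a.txt, b.txt, c.txt} staged={none}
After op 9 (git add c.txt): modified={a.txt, b.txt} staged={c.txt}
After op 10 (git commit): modified={a.txt, b.txt} staged={none}
After op 11 (git add b.txt): modified={a.txt} staged={b.txt}
After op 12 (modify d.txt): modified={a.txt, d.txt} staged={b.txt}
After op 13 (git commit): modified={a.txt, d.txt} staged={none}
After op 14 (git add d.txt): modified={a.txt} staged={d.txt}
After op 15 (modify g.txt): modified={a.txt, g.txt} staged={d.txt}
After op 16 (git reset d.txt): modified={a.txt, d.txt, g.txt} staged={none}
After op 17 (modify b.txt): modified={a.txt, b.txt, d.txt, g.txt} staged={none}
After op 18 (git add a.txt): modified={b.txt, d.txt, g.txt} staged={a.txt}
After op 19 (modify e.txt): modified={b.txt, d.txt, e.txt, g.txt} staged={a.txt}
After op 20 (git add g.txt): modified={b.txt, d.txt, e.txt} staged={a.txt, g.txt}
After op 21 (git add e.txt): modified={b.txt, d.txt} staged={a.txt, e.txt, g.txt}
After op 22 (git reset e.txt): modified={b.txt, d.txt, e.txt} staged={a.txt, g.txt}
After op 23 (git add b.txt): modified={d.txt, e.txt} staged={a.txt, b.txt, g.txt}
After op 24 (modify c.txt): modified={c.txt, d.txt, e.txt} staged={a.txt, b.txt, g.txt}
Final staged set: {a.txt, b.txt, g.txt} -> count=3

Answer: 3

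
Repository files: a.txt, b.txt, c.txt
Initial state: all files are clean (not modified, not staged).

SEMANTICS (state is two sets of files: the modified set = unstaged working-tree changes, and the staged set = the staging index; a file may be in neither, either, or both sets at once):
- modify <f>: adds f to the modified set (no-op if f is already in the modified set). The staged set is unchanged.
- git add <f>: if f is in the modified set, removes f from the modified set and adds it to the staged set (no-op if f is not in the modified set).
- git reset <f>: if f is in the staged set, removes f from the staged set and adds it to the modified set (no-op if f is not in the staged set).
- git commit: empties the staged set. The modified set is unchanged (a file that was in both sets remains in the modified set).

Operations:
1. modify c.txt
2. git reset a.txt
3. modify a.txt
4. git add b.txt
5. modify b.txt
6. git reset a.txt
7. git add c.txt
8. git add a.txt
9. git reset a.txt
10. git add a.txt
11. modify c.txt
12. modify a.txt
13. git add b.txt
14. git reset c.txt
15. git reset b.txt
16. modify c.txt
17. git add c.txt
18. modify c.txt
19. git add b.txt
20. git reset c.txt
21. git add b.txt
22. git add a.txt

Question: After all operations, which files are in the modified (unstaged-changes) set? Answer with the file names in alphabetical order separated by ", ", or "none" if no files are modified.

Answer: c.txt

Derivation:
After op 1 (modify c.txt): modified={c.txt} staged={none}
After op 2 (git reset a.txt): modified={c.txt} staged={none}
After op 3 (modify a.txt): modified={a.txt, c.txt} staged={none}
After op 4 (git add b.txt): modified={a.txt, c.txt} staged={none}
After op 5 (modify b.txt): modified={a.txt, b.txt, c.txt} staged={none}
After op 6 (git reset a.txt): modified={a.txt, b.txt, c.txt} staged={none}
After op 7 (git add c.txt): modified={a.txt, b.txt} staged={c.txt}
After op 8 (git add a.txt): modified={b.txt} staged={a.txt, c.txt}
After op 9 (git reset a.txt): modified={a.txt, b.txt} staged={c.txt}
After op 10 (git add a.txt): modified={b.txt} staged={a.txt, c.txt}
After op 11 (modify c.txt): modified={b.txt, c.txt} staged={a.txt, c.txt}
After op 12 (modify a.txt): modified={a.txt, b.txt, c.txt} staged={a.txt, c.txt}
After op 13 (git add b.txt): modified={a.txt, c.txt} staged={a.txt, b.txt, c.txt}
After op 14 (git reset c.txt): modified={a.txt, c.txt} staged={a.txt, b.txt}
After op 15 (git reset b.txt): modified={a.txt, b.txt, c.txt} staged={a.txt}
After op 16 (modify c.txt): modified={a.txt, b.txt, c.txt} staged={a.txt}
After op 17 (git add c.txt): modified={a.txt, b.txt} staged={a.txt, c.txt}
After op 18 (modify c.txt): modified={a.txt, b.txt, c.txt} staged={a.txt, c.txt}
After op 19 (git add b.txt): modified={a.txt, c.txt} staged={a.txt, b.txt, c.txt}
After op 20 (git reset c.txt): modified={a.txt, c.txt} staged={a.txt, b.txt}
After op 21 (git add b.txt): modified={a.txt, c.txt} staged={a.txt, b.txt}
After op 22 (git add a.txt): modified={c.txt} staged={a.txt, b.txt}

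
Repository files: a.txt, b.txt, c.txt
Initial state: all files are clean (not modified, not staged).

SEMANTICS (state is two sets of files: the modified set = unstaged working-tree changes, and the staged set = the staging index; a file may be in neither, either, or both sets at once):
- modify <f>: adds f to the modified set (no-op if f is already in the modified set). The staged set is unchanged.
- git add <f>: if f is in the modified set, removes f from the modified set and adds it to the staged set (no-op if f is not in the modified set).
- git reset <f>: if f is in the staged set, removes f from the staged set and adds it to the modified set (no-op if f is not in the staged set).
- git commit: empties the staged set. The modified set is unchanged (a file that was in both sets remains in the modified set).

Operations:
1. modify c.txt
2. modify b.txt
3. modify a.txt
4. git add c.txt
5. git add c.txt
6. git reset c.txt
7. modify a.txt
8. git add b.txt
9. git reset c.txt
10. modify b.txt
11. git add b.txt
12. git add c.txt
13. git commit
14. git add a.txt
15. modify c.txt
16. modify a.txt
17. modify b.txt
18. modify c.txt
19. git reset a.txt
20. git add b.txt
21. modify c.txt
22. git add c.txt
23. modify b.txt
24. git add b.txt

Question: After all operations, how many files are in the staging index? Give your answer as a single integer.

After op 1 (modify c.txt): modified={c.txt} staged={none}
After op 2 (modify b.txt): modified={b.txt, c.txt} staged={none}
After op 3 (modify a.txt): modified={a.txt, b.txt, c.txt} staged={none}
After op 4 (git add c.txt): modified={a.txt, b.txt} staged={c.txt}
After op 5 (git add c.txt): modified={a.txt, b.txt} staged={c.txt}
After op 6 (git reset c.txt): modified={a.txt, b.txt, c.txt} staged={none}
After op 7 (modify a.txt): modified={a.txt, b.txt, c.txt} staged={none}
After op 8 (git add b.txt): modified={a.txt, c.txt} staged={b.txt}
After op 9 (git reset c.txt): modified={a.txt, c.txt} staged={b.txt}
After op 10 (modify b.txt): modified={a.txt, b.txt, c.txt} staged={b.txt}
After op 11 (git add b.txt): modified={a.txt, c.txt} staged={b.txt}
After op 12 (git add c.txt): modified={a.txt} staged={b.txt, c.txt}
After op 13 (git commit): modified={a.txt} staged={none}
After op 14 (git add a.txt): modified={none} staged={a.txt}
After op 15 (modify c.txt): modified={c.txt} staged={a.txt}
After op 16 (modify a.txt): modified={a.txt, c.txt} staged={a.txt}
After op 17 (modify b.txt): modified={a.txt, b.txt, c.txt} staged={a.txt}
After op 18 (modify c.txt): modified={a.txt, b.txt, c.txt} staged={a.txt}
After op 19 (git reset a.txt): modified={a.txt, b.txt, c.txt} staged={none}
After op 20 (git add b.txt): modified={a.txt, c.txt} staged={b.txt}
After op 21 (modify c.txt): modified={a.txt, c.txt} staged={b.txt}
After op 22 (git add c.txt): modified={a.txt} staged={b.txt, c.txt}
After op 23 (modify b.txt): modified={a.txt, b.txt} staged={b.txt, c.txt}
After op 24 (git add b.txt): modified={a.txt} staged={b.txt, c.txt}
Final staged set: {b.txt, c.txt} -> count=2

Answer: 2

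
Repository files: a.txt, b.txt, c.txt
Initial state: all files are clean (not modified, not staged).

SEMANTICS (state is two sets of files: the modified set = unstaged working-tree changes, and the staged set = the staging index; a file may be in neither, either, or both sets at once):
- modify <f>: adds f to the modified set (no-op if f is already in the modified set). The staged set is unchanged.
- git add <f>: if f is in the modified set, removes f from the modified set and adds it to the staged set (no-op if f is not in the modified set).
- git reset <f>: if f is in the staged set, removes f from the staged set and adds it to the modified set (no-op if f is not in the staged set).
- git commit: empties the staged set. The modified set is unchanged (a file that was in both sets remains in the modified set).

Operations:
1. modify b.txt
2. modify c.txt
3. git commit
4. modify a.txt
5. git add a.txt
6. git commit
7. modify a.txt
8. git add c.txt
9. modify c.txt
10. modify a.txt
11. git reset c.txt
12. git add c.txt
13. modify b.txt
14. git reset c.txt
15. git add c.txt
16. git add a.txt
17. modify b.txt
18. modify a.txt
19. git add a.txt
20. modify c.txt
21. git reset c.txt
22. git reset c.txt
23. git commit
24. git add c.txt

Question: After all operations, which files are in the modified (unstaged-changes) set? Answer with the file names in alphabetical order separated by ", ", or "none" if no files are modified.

After op 1 (modify b.txt): modified={b.txt} staged={none}
After op 2 (modify c.txt): modified={b.txt, c.txt} staged={none}
After op 3 (git commit): modified={b.txt, c.txt} staged={none}
After op 4 (modify a.txt): modified={a.txt, b.txt, c.txt} staged={none}
After op 5 (git add a.txt): modified={b.txt, c.txt} staged={a.txt}
After op 6 (git commit): modified={b.txt, c.txt} staged={none}
After op 7 (modify a.txt): modified={a.txt, b.txt, c.txt} staged={none}
After op 8 (git add c.txt): modified={a.txt, b.txt} staged={c.txt}
After op 9 (modify c.txt): modified={a.txt, b.txt, c.txt} staged={c.txt}
After op 10 (modify a.txt): modified={a.txt, b.txt, c.txt} staged={c.txt}
After op 11 (git reset c.txt): modified={a.txt, b.txt, c.txt} staged={none}
After op 12 (git add c.txt): modified={a.txt, b.txt} staged={c.txt}
After op 13 (modify b.txt): modified={a.txt, b.txt} staged={c.txt}
After op 14 (git reset c.txt): modified={a.txt, b.txt, c.txt} staged={none}
After op 15 (git add c.txt): modified={a.txt, b.txt} staged={c.txt}
After op 16 (git add a.txt): modified={b.txt} staged={a.txt, c.txt}
After op 17 (modify b.txt): modified={b.txt} staged={a.txt, c.txt}
After op 18 (modify a.txt): modified={a.txt, b.txt} staged={a.txt, c.txt}
After op 19 (git add a.txt): modified={b.txt} staged={a.txt, c.txt}
After op 20 (modify c.txt): modified={b.txt, c.txt} staged={a.txt, c.txt}
After op 21 (git reset c.txt): modified={b.txt, c.txt} staged={a.txt}
After op 22 (git reset c.txt): modified={b.txt, c.txt} staged={a.txt}
After op 23 (git commit): modified={b.txt, c.txt} staged={none}
After op 24 (git add c.txt): modified={b.txt} staged={c.txt}

Answer: b.txt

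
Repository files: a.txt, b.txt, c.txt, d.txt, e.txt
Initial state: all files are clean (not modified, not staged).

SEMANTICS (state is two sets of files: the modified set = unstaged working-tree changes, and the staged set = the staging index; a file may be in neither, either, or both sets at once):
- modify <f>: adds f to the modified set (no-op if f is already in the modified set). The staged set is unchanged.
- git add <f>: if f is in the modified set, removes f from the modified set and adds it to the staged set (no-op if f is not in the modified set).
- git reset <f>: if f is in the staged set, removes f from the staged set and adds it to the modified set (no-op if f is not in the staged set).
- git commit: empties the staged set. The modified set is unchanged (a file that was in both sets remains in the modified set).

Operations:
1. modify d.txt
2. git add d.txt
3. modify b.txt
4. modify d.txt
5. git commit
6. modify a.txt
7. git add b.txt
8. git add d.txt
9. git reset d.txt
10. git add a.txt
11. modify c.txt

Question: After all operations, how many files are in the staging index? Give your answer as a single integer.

Answer: 2

Derivation:
After op 1 (modify d.txt): modified={d.txt} staged={none}
After op 2 (git add d.txt): modified={none} staged={d.txt}
After op 3 (modify b.txt): modified={b.txt} staged={d.txt}
After op 4 (modify d.txt): modified={b.txt, d.txt} staged={d.txt}
After op 5 (git commit): modified={b.txt, d.txt} staged={none}
After op 6 (modify a.txt): modified={a.txt, b.txt, d.txt} staged={none}
After op 7 (git add b.txt): modified={a.txt, d.txt} staged={b.txt}
After op 8 (git add d.txt): modified={a.txt} staged={b.txt, d.txt}
After op 9 (git reset d.txt): modified={a.txt, d.txt} staged={b.txt}
After op 10 (git add a.txt): modified={d.txt} staged={a.txt, b.txt}
After op 11 (modify c.txt): modified={c.txt, d.txt} staged={a.txt, b.txt}
Final staged set: {a.txt, b.txt} -> count=2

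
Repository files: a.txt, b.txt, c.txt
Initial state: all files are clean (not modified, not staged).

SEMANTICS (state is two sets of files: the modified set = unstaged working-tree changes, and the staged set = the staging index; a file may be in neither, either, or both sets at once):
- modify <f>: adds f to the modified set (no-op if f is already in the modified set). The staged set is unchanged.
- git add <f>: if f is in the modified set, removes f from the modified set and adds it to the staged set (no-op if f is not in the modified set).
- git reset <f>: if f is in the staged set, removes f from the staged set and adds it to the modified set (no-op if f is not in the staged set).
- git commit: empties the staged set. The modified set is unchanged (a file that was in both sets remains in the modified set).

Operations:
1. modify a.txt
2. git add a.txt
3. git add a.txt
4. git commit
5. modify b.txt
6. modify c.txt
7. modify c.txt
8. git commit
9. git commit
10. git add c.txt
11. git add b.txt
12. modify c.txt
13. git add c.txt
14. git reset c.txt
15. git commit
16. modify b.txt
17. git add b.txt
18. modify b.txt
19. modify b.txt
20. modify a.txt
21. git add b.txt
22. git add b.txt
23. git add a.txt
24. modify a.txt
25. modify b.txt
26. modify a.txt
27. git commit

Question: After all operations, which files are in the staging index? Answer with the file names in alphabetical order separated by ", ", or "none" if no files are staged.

Answer: none

Derivation:
After op 1 (modify a.txt): modified={a.txt} staged={none}
After op 2 (git add a.txt): modified={none} staged={a.txt}
After op 3 (git add a.txt): modified={none} staged={a.txt}
After op 4 (git commit): modified={none} staged={none}
After op 5 (modify b.txt): modified={b.txt} staged={none}
After op 6 (modify c.txt): modified={b.txt, c.txt} staged={none}
After op 7 (modify c.txt): modified={b.txt, c.txt} staged={none}
After op 8 (git commit): modified={b.txt, c.txt} staged={none}
After op 9 (git commit): modified={b.txt, c.txt} staged={none}
After op 10 (git add c.txt): modified={b.txt} staged={c.txt}
After op 11 (git add b.txt): modified={none} staged={b.txt, c.txt}
After op 12 (modify c.txt): modified={c.txt} staged={b.txt, c.txt}
After op 13 (git add c.txt): modified={none} staged={b.txt, c.txt}
After op 14 (git reset c.txt): modified={c.txt} staged={b.txt}
After op 15 (git commit): modified={c.txt} staged={none}
After op 16 (modify b.txt): modified={b.txt, c.txt} staged={none}
After op 17 (git add b.txt): modified={c.txt} staged={b.txt}
After op 18 (modify b.txt): modified={b.txt, c.txt} staged={b.txt}
After op 19 (modify b.txt): modified={b.txt, c.txt} staged={b.txt}
After op 20 (modify a.txt): modified={a.txt, b.txt, c.txt} staged={b.txt}
After op 21 (git add b.txt): modified={a.txt, c.txt} staged={b.txt}
After op 22 (git add b.txt): modified={a.txt, c.txt} staged={b.txt}
After op 23 (git add a.txt): modified={c.txt} staged={a.txt, b.txt}
After op 24 (modify a.txt): modified={a.txt, c.txt} staged={a.txt, b.txt}
After op 25 (modify b.txt): modified={a.txt, b.txt, c.txt} staged={a.txt, b.txt}
After op 26 (modify a.txt): modified={a.txt, b.txt, c.txt} staged={a.txt, b.txt}
After op 27 (git commit): modified={a.txt, b.txt, c.txt} staged={none}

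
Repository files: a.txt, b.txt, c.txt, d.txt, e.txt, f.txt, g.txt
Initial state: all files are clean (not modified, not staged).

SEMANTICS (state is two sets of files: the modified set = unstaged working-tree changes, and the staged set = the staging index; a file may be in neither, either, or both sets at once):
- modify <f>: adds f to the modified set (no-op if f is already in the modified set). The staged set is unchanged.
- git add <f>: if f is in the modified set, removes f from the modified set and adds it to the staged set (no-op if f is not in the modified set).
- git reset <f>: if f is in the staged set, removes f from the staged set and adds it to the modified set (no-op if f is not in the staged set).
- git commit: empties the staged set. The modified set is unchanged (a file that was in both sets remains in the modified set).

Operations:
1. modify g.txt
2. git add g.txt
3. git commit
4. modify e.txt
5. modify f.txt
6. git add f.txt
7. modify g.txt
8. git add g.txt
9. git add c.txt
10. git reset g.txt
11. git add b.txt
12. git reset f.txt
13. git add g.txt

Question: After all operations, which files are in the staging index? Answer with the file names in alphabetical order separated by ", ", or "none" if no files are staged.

Answer: g.txt

Derivation:
After op 1 (modify g.txt): modified={g.txt} staged={none}
After op 2 (git add g.txt): modified={none} staged={g.txt}
After op 3 (git commit): modified={none} staged={none}
After op 4 (modify e.txt): modified={e.txt} staged={none}
After op 5 (modify f.txt): modified={e.txt, f.txt} staged={none}
After op 6 (git add f.txt): modified={e.txt} staged={f.txt}
After op 7 (modify g.txt): modified={e.txt, g.txt} staged={f.txt}
After op 8 (git add g.txt): modified={e.txt} staged={f.txt, g.txt}
After op 9 (git add c.txt): modified={e.txt} staged={f.txt, g.txt}
After op 10 (git reset g.txt): modified={e.txt, g.txt} staged={f.txt}
After op 11 (git add b.txt): modified={e.txt, g.txt} staged={f.txt}
After op 12 (git reset f.txt): modified={e.txt, f.txt, g.txt} staged={none}
After op 13 (git add g.txt): modified={e.txt, f.txt} staged={g.txt}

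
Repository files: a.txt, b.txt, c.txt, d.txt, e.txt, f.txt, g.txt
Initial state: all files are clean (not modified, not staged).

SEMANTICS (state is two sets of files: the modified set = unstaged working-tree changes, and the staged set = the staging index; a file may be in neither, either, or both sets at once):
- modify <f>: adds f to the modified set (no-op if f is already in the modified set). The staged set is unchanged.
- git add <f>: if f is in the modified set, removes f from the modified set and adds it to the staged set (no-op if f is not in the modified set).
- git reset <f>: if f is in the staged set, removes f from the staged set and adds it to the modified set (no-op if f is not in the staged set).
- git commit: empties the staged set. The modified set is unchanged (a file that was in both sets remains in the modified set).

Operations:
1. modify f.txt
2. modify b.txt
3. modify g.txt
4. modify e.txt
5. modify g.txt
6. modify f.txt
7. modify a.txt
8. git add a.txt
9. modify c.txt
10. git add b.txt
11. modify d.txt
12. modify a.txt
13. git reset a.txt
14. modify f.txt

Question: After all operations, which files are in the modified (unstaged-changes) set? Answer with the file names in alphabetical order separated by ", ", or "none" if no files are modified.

Answer: a.txt, c.txt, d.txt, e.txt, f.txt, g.txt

Derivation:
After op 1 (modify f.txt): modified={f.txt} staged={none}
After op 2 (modify b.txt): modified={b.txt, f.txt} staged={none}
After op 3 (modify g.txt): modified={b.txt, f.txt, g.txt} staged={none}
After op 4 (modify e.txt): modified={b.txt, e.txt, f.txt, g.txt} staged={none}
After op 5 (modify g.txt): modified={b.txt, e.txt, f.txt, g.txt} staged={none}
After op 6 (modify f.txt): modified={b.txt, e.txt, f.txt, g.txt} staged={none}
After op 7 (modify a.txt): modified={a.txt, b.txt, e.txt, f.txt, g.txt} staged={none}
After op 8 (git add a.txt): modified={b.txt, e.txt, f.txt, g.txt} staged={a.txt}
After op 9 (modify c.txt): modified={b.txt, c.txt, e.txt, f.txt, g.txt} staged={a.txt}
After op 10 (git add b.txt): modified={c.txt, e.txt, f.txt, g.txt} staged={a.txt, b.txt}
After op 11 (modify d.txt): modified={c.txt, d.txt, e.txt, f.txt, g.txt} staged={a.txt, b.txt}
After op 12 (modify a.txt): modified={a.txt, c.txt, d.txt, e.txt, f.txt, g.txt} staged={a.txt, b.txt}
After op 13 (git reset a.txt): modified={a.txt, c.txt, d.txt, e.txt, f.txt, g.txt} staged={b.txt}
After op 14 (modify f.txt): modified={a.txt, c.txt, d.txt, e.txt, f.txt, g.txt} staged={b.txt}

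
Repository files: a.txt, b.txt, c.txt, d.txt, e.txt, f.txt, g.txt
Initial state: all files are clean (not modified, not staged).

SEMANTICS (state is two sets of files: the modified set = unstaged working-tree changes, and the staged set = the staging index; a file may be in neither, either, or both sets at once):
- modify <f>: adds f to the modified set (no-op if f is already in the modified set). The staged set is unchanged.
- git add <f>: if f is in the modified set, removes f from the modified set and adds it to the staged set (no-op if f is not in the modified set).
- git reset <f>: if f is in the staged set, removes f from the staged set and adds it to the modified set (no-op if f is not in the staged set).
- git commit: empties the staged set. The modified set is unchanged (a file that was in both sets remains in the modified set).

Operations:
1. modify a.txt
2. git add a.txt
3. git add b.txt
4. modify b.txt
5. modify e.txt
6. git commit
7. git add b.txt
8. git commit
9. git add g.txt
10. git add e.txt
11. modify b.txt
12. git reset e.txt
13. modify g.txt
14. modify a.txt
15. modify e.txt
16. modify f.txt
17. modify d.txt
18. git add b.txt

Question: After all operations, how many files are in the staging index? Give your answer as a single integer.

After op 1 (modify a.txt): modified={a.txt} staged={none}
After op 2 (git add a.txt): modified={none} staged={a.txt}
After op 3 (git add b.txt): modified={none} staged={a.txt}
After op 4 (modify b.txt): modified={b.txt} staged={a.txt}
After op 5 (modify e.txt): modified={b.txt, e.txt} staged={a.txt}
After op 6 (git commit): modified={b.txt, e.txt} staged={none}
After op 7 (git add b.txt): modified={e.txt} staged={b.txt}
After op 8 (git commit): modified={e.txt} staged={none}
After op 9 (git add g.txt): modified={e.txt} staged={none}
After op 10 (git add e.txt): modified={none} staged={e.txt}
After op 11 (modify b.txt): modified={b.txt} staged={e.txt}
After op 12 (git reset e.txt): modified={b.txt, e.txt} staged={none}
After op 13 (modify g.txt): modified={b.txt, e.txt, g.txt} staged={none}
After op 14 (modify a.txt): modified={a.txt, b.txt, e.txt, g.txt} staged={none}
After op 15 (modify e.txt): modified={a.txt, b.txt, e.txt, g.txt} staged={none}
After op 16 (modify f.txt): modified={a.txt, b.txt, e.txt, f.txt, g.txt} staged={none}
After op 17 (modify d.txt): modified={a.txt, b.txt, d.txt, e.txt, f.txt, g.txt} staged={none}
After op 18 (git add b.txt): modified={a.txt, d.txt, e.txt, f.txt, g.txt} staged={b.txt}
Final staged set: {b.txt} -> count=1

Answer: 1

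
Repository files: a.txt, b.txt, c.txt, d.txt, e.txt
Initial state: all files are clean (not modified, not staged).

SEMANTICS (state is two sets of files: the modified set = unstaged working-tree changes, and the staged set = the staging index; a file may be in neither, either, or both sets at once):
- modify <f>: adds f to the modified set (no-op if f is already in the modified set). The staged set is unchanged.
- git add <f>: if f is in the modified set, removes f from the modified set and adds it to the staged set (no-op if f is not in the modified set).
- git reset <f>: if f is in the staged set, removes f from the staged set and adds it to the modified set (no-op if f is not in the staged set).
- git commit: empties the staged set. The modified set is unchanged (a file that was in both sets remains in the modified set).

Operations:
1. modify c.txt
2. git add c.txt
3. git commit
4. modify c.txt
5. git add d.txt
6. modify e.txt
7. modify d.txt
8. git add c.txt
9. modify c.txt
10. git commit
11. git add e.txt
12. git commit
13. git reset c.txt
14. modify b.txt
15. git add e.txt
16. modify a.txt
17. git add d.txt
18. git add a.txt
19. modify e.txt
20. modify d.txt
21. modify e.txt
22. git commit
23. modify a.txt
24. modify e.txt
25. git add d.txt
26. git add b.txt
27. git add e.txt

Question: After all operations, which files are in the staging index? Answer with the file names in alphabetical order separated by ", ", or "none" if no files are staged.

Answer: b.txt, d.txt, e.txt

Derivation:
After op 1 (modify c.txt): modified={c.txt} staged={none}
After op 2 (git add c.txt): modified={none} staged={c.txt}
After op 3 (git commit): modified={none} staged={none}
After op 4 (modify c.txt): modified={c.txt} staged={none}
After op 5 (git add d.txt): modified={c.txt} staged={none}
After op 6 (modify e.txt): modified={c.txt, e.txt} staged={none}
After op 7 (modify d.txt): modified={c.txt, d.txt, e.txt} staged={none}
After op 8 (git add c.txt): modified={d.txt, e.txt} staged={c.txt}
After op 9 (modify c.txt): modified={c.txt, d.txt, e.txt} staged={c.txt}
After op 10 (git commit): modified={c.txt, d.txt, e.txt} staged={none}
After op 11 (git add e.txt): modified={c.txt, d.txt} staged={e.txt}
After op 12 (git commit): modified={c.txt, d.txt} staged={none}
After op 13 (git reset c.txt): modified={c.txt, d.txt} staged={none}
After op 14 (modify b.txt): modified={b.txt, c.txt, d.txt} staged={none}
After op 15 (git add e.txt): modified={b.txt, c.txt, d.txt} staged={none}
After op 16 (modify a.txt): modified={a.txt, b.txt, c.txt, d.txt} staged={none}
After op 17 (git add d.txt): modified={a.txt, b.txt, c.txt} staged={d.txt}
After op 18 (git add a.txt): modified={b.txt, c.txt} staged={a.txt, d.txt}
After op 19 (modify e.txt): modified={b.txt, c.txt, e.txt} staged={a.txt, d.txt}
After op 20 (modify d.txt): modified={b.txt, c.txt, d.txt, e.txt} staged={a.txt, d.txt}
After op 21 (modify e.txt): modified={b.txt, c.txt, d.txt, e.txt} staged={a.txt, d.txt}
After op 22 (git commit): modified={b.txt, c.txt, d.txt, e.txt} staged={none}
After op 23 (modify a.txt): modified={a.txt, b.txt, c.txt, d.txt, e.txt} staged={none}
After op 24 (modify e.txt): modified={a.txt, b.txt, c.txt, d.txt, e.txt} staged={none}
After op 25 (git add d.txt): modified={a.txt, b.txt, c.txt, e.txt} staged={d.txt}
After op 26 (git add b.txt): modified={a.txt, c.txt, e.txt} staged={b.txt, d.txt}
After op 27 (git add e.txt): modified={a.txt, c.txt} staged={b.txt, d.txt, e.txt}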